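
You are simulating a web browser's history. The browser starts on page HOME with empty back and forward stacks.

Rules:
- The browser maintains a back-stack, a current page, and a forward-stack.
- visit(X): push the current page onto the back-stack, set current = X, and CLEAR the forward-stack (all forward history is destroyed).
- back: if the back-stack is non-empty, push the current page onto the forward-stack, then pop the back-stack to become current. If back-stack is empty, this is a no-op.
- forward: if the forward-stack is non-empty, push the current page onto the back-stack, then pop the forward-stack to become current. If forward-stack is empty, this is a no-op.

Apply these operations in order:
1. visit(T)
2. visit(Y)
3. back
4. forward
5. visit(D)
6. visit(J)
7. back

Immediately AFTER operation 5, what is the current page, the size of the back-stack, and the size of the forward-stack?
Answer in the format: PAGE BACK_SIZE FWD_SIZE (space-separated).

After 1 (visit(T)): cur=T back=1 fwd=0
After 2 (visit(Y)): cur=Y back=2 fwd=0
After 3 (back): cur=T back=1 fwd=1
After 4 (forward): cur=Y back=2 fwd=0
After 5 (visit(D)): cur=D back=3 fwd=0

D 3 0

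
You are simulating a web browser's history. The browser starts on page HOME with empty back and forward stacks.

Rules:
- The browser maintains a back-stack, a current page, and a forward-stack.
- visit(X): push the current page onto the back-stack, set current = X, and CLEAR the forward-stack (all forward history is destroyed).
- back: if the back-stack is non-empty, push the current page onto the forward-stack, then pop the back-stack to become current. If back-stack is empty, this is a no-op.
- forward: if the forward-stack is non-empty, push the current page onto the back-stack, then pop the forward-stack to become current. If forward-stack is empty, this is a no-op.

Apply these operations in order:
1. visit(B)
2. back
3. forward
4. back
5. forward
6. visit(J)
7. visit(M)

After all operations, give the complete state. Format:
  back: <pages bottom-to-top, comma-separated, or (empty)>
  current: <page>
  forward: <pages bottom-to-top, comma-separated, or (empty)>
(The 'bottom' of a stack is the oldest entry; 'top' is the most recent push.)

Answer: back: HOME,B,J
current: M
forward: (empty)

Derivation:
After 1 (visit(B)): cur=B back=1 fwd=0
After 2 (back): cur=HOME back=0 fwd=1
After 3 (forward): cur=B back=1 fwd=0
After 4 (back): cur=HOME back=0 fwd=1
After 5 (forward): cur=B back=1 fwd=0
After 6 (visit(J)): cur=J back=2 fwd=0
After 7 (visit(M)): cur=M back=3 fwd=0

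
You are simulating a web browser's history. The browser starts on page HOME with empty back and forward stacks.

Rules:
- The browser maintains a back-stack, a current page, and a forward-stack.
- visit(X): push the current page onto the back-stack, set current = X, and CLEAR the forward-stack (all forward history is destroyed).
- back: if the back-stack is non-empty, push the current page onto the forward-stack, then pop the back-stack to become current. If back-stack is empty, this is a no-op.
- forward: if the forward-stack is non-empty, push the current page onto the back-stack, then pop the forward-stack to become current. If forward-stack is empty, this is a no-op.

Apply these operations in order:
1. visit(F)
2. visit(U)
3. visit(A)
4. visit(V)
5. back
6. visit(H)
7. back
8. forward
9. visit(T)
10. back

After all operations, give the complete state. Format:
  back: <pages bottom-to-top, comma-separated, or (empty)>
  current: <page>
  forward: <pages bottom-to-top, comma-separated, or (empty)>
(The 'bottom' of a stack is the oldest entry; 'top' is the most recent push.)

After 1 (visit(F)): cur=F back=1 fwd=0
After 2 (visit(U)): cur=U back=2 fwd=0
After 3 (visit(A)): cur=A back=3 fwd=0
After 4 (visit(V)): cur=V back=4 fwd=0
After 5 (back): cur=A back=3 fwd=1
After 6 (visit(H)): cur=H back=4 fwd=0
After 7 (back): cur=A back=3 fwd=1
After 8 (forward): cur=H back=4 fwd=0
After 9 (visit(T)): cur=T back=5 fwd=0
After 10 (back): cur=H back=4 fwd=1

Answer: back: HOME,F,U,A
current: H
forward: T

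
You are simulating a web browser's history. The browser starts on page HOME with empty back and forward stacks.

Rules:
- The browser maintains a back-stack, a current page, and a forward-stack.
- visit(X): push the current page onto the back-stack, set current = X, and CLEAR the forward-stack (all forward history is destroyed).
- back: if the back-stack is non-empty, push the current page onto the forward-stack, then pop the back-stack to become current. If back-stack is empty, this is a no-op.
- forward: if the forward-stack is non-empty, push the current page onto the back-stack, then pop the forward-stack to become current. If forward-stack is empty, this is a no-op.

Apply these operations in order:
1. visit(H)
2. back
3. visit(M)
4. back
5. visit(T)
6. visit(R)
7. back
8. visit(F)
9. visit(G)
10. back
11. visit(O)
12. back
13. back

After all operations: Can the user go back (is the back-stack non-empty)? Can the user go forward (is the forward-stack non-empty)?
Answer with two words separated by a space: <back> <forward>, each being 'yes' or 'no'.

After 1 (visit(H)): cur=H back=1 fwd=0
After 2 (back): cur=HOME back=0 fwd=1
After 3 (visit(M)): cur=M back=1 fwd=0
After 4 (back): cur=HOME back=0 fwd=1
After 5 (visit(T)): cur=T back=1 fwd=0
After 6 (visit(R)): cur=R back=2 fwd=0
After 7 (back): cur=T back=1 fwd=1
After 8 (visit(F)): cur=F back=2 fwd=0
After 9 (visit(G)): cur=G back=3 fwd=0
After 10 (back): cur=F back=2 fwd=1
After 11 (visit(O)): cur=O back=3 fwd=0
After 12 (back): cur=F back=2 fwd=1
After 13 (back): cur=T back=1 fwd=2

Answer: yes yes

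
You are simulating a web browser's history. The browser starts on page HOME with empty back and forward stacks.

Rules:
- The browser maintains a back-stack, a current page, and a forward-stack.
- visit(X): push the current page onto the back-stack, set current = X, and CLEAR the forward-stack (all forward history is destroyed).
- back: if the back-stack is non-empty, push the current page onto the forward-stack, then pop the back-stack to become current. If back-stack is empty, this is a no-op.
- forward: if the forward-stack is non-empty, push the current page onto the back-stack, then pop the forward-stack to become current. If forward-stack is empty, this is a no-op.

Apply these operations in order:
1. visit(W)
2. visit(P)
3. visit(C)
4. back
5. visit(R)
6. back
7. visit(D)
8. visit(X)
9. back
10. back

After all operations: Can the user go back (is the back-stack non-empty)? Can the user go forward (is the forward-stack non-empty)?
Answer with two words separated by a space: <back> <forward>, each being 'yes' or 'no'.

After 1 (visit(W)): cur=W back=1 fwd=0
After 2 (visit(P)): cur=P back=2 fwd=0
After 3 (visit(C)): cur=C back=3 fwd=0
After 4 (back): cur=P back=2 fwd=1
After 5 (visit(R)): cur=R back=3 fwd=0
After 6 (back): cur=P back=2 fwd=1
After 7 (visit(D)): cur=D back=3 fwd=0
After 8 (visit(X)): cur=X back=4 fwd=0
After 9 (back): cur=D back=3 fwd=1
After 10 (back): cur=P back=2 fwd=2

Answer: yes yes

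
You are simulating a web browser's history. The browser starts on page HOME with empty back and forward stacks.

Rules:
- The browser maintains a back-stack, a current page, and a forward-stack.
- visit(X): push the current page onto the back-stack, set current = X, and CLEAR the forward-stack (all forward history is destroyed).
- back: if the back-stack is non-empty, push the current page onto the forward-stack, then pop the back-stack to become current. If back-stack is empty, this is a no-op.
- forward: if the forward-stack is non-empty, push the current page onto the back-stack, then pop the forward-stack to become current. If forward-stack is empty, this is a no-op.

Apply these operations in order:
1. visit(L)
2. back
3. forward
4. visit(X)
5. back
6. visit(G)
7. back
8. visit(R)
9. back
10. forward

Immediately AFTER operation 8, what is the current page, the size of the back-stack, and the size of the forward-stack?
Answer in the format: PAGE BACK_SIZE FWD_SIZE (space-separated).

After 1 (visit(L)): cur=L back=1 fwd=0
After 2 (back): cur=HOME back=0 fwd=1
After 3 (forward): cur=L back=1 fwd=0
After 4 (visit(X)): cur=X back=2 fwd=0
After 5 (back): cur=L back=1 fwd=1
After 6 (visit(G)): cur=G back=2 fwd=0
After 7 (back): cur=L back=1 fwd=1
After 8 (visit(R)): cur=R back=2 fwd=0

R 2 0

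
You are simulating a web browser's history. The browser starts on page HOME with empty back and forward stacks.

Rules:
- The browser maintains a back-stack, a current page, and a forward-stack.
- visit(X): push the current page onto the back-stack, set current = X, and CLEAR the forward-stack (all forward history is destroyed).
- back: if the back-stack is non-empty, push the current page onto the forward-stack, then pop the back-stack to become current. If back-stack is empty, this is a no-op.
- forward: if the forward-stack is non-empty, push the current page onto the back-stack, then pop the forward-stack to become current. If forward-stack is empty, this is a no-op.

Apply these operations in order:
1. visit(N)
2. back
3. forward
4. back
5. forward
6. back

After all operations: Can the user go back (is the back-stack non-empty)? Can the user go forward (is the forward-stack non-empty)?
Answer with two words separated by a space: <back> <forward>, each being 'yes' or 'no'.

After 1 (visit(N)): cur=N back=1 fwd=0
After 2 (back): cur=HOME back=0 fwd=1
After 3 (forward): cur=N back=1 fwd=0
After 4 (back): cur=HOME back=0 fwd=1
After 5 (forward): cur=N back=1 fwd=0
After 6 (back): cur=HOME back=0 fwd=1

Answer: no yes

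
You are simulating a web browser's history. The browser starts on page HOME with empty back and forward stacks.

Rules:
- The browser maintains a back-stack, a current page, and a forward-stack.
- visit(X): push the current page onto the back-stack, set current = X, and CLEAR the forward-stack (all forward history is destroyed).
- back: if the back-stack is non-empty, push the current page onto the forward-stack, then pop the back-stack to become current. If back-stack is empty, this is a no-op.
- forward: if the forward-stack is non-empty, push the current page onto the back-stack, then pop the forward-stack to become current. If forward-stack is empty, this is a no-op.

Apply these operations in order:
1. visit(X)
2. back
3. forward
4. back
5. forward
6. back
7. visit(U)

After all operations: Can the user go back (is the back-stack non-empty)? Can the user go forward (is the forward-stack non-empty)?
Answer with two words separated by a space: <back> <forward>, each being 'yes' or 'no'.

After 1 (visit(X)): cur=X back=1 fwd=0
After 2 (back): cur=HOME back=0 fwd=1
After 3 (forward): cur=X back=1 fwd=0
After 4 (back): cur=HOME back=0 fwd=1
After 5 (forward): cur=X back=1 fwd=0
After 6 (back): cur=HOME back=0 fwd=1
After 7 (visit(U)): cur=U back=1 fwd=0

Answer: yes no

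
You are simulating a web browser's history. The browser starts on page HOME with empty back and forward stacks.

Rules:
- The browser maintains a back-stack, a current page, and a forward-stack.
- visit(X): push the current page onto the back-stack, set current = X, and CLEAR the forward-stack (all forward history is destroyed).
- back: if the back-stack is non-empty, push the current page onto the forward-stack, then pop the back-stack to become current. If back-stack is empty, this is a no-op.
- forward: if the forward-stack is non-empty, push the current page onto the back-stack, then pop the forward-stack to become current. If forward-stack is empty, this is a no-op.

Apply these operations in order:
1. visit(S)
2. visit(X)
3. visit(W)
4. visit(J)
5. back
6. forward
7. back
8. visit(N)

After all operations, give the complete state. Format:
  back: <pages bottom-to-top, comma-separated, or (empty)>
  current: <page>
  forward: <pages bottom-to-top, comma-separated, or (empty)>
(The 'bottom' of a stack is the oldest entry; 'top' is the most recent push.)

Answer: back: HOME,S,X,W
current: N
forward: (empty)

Derivation:
After 1 (visit(S)): cur=S back=1 fwd=0
After 2 (visit(X)): cur=X back=2 fwd=0
After 3 (visit(W)): cur=W back=3 fwd=0
After 4 (visit(J)): cur=J back=4 fwd=0
After 5 (back): cur=W back=3 fwd=1
After 6 (forward): cur=J back=4 fwd=0
After 7 (back): cur=W back=3 fwd=1
After 8 (visit(N)): cur=N back=4 fwd=0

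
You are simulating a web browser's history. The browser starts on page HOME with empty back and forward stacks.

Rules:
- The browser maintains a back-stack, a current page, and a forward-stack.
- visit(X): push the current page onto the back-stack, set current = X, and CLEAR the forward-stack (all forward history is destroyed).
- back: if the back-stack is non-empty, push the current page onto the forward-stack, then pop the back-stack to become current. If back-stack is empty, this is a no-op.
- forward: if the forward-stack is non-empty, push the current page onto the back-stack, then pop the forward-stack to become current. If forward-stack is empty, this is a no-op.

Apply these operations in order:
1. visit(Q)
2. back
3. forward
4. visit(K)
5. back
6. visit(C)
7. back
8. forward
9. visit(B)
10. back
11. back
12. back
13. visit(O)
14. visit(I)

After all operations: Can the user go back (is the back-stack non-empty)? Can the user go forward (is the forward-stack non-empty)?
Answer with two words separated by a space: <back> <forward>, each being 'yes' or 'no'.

Answer: yes no

Derivation:
After 1 (visit(Q)): cur=Q back=1 fwd=0
After 2 (back): cur=HOME back=0 fwd=1
After 3 (forward): cur=Q back=1 fwd=0
After 4 (visit(K)): cur=K back=2 fwd=0
After 5 (back): cur=Q back=1 fwd=1
After 6 (visit(C)): cur=C back=2 fwd=0
After 7 (back): cur=Q back=1 fwd=1
After 8 (forward): cur=C back=2 fwd=0
After 9 (visit(B)): cur=B back=3 fwd=0
After 10 (back): cur=C back=2 fwd=1
After 11 (back): cur=Q back=1 fwd=2
After 12 (back): cur=HOME back=0 fwd=3
After 13 (visit(O)): cur=O back=1 fwd=0
After 14 (visit(I)): cur=I back=2 fwd=0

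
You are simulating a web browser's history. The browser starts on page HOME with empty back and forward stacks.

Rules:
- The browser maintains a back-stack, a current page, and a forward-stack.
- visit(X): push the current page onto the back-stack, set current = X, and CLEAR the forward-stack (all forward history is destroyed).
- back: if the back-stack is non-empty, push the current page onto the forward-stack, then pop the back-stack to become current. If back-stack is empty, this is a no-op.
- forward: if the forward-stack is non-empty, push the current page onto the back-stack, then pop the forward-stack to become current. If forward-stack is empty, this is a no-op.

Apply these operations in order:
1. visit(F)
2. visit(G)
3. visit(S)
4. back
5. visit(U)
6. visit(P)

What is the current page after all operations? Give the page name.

After 1 (visit(F)): cur=F back=1 fwd=0
After 2 (visit(G)): cur=G back=2 fwd=0
After 3 (visit(S)): cur=S back=3 fwd=0
After 4 (back): cur=G back=2 fwd=1
After 5 (visit(U)): cur=U back=3 fwd=0
After 6 (visit(P)): cur=P back=4 fwd=0

Answer: P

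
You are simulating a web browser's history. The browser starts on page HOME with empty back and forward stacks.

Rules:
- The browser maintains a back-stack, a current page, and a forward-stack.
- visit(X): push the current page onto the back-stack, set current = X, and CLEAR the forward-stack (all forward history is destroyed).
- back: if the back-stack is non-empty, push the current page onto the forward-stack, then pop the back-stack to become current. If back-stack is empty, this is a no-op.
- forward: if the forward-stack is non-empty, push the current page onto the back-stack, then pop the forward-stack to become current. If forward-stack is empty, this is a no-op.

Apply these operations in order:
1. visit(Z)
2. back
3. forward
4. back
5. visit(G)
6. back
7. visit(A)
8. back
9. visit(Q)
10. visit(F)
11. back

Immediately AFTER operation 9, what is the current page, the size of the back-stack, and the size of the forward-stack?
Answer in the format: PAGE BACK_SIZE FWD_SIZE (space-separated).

After 1 (visit(Z)): cur=Z back=1 fwd=0
After 2 (back): cur=HOME back=0 fwd=1
After 3 (forward): cur=Z back=1 fwd=0
After 4 (back): cur=HOME back=0 fwd=1
After 5 (visit(G)): cur=G back=1 fwd=0
After 6 (back): cur=HOME back=0 fwd=1
After 7 (visit(A)): cur=A back=1 fwd=0
After 8 (back): cur=HOME back=0 fwd=1
After 9 (visit(Q)): cur=Q back=1 fwd=0

Q 1 0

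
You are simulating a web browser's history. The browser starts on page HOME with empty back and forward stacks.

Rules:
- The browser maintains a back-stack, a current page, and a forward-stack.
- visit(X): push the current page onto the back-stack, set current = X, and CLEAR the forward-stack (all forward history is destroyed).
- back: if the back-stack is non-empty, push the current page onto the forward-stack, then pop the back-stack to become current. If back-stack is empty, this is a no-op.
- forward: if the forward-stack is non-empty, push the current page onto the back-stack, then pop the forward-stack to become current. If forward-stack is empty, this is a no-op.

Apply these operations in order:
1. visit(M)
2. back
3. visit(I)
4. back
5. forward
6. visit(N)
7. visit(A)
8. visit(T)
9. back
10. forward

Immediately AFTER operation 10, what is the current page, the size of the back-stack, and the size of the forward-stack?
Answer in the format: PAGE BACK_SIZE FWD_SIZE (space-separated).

After 1 (visit(M)): cur=M back=1 fwd=0
After 2 (back): cur=HOME back=0 fwd=1
After 3 (visit(I)): cur=I back=1 fwd=0
After 4 (back): cur=HOME back=0 fwd=1
After 5 (forward): cur=I back=1 fwd=0
After 6 (visit(N)): cur=N back=2 fwd=0
After 7 (visit(A)): cur=A back=3 fwd=0
After 8 (visit(T)): cur=T back=4 fwd=0
After 9 (back): cur=A back=3 fwd=1
After 10 (forward): cur=T back=4 fwd=0

T 4 0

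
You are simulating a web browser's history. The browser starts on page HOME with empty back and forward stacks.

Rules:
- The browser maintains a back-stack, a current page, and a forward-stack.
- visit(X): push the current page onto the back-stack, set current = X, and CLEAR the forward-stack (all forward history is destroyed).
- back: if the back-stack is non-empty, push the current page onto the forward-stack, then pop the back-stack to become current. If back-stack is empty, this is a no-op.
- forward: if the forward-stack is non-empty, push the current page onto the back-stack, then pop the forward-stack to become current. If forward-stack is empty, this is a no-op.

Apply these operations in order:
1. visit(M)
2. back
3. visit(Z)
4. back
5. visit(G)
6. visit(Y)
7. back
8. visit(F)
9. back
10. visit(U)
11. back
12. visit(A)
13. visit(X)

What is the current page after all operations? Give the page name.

After 1 (visit(M)): cur=M back=1 fwd=0
After 2 (back): cur=HOME back=0 fwd=1
After 3 (visit(Z)): cur=Z back=1 fwd=0
After 4 (back): cur=HOME back=0 fwd=1
After 5 (visit(G)): cur=G back=1 fwd=0
After 6 (visit(Y)): cur=Y back=2 fwd=0
After 7 (back): cur=G back=1 fwd=1
After 8 (visit(F)): cur=F back=2 fwd=0
After 9 (back): cur=G back=1 fwd=1
After 10 (visit(U)): cur=U back=2 fwd=0
After 11 (back): cur=G back=1 fwd=1
After 12 (visit(A)): cur=A back=2 fwd=0
After 13 (visit(X)): cur=X back=3 fwd=0

Answer: X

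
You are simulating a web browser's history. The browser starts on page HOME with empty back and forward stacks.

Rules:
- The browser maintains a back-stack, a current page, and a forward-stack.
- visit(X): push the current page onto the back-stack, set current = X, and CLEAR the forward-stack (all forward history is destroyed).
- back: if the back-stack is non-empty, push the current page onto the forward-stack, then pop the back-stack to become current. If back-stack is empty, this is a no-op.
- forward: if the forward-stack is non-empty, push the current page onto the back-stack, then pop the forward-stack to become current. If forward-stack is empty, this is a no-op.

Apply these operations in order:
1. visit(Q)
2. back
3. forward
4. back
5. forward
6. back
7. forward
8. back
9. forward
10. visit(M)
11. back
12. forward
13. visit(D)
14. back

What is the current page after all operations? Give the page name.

Answer: M

Derivation:
After 1 (visit(Q)): cur=Q back=1 fwd=0
After 2 (back): cur=HOME back=0 fwd=1
After 3 (forward): cur=Q back=1 fwd=0
After 4 (back): cur=HOME back=0 fwd=1
After 5 (forward): cur=Q back=1 fwd=0
After 6 (back): cur=HOME back=0 fwd=1
After 7 (forward): cur=Q back=1 fwd=0
After 8 (back): cur=HOME back=0 fwd=1
After 9 (forward): cur=Q back=1 fwd=0
After 10 (visit(M)): cur=M back=2 fwd=0
After 11 (back): cur=Q back=1 fwd=1
After 12 (forward): cur=M back=2 fwd=0
After 13 (visit(D)): cur=D back=3 fwd=0
After 14 (back): cur=M back=2 fwd=1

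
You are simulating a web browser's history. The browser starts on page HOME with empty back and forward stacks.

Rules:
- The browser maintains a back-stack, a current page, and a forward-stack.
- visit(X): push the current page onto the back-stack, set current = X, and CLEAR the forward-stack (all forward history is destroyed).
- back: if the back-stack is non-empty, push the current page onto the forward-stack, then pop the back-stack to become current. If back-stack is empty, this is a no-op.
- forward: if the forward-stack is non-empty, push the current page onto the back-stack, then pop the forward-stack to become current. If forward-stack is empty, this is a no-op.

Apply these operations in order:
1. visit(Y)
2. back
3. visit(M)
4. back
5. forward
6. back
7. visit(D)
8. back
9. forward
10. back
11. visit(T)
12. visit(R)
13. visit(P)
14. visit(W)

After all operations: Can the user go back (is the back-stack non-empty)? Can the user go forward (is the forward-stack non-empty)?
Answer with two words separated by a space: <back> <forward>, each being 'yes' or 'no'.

After 1 (visit(Y)): cur=Y back=1 fwd=0
After 2 (back): cur=HOME back=0 fwd=1
After 3 (visit(M)): cur=M back=1 fwd=0
After 4 (back): cur=HOME back=0 fwd=1
After 5 (forward): cur=M back=1 fwd=0
After 6 (back): cur=HOME back=0 fwd=1
After 7 (visit(D)): cur=D back=1 fwd=0
After 8 (back): cur=HOME back=0 fwd=1
After 9 (forward): cur=D back=1 fwd=0
After 10 (back): cur=HOME back=0 fwd=1
After 11 (visit(T)): cur=T back=1 fwd=0
After 12 (visit(R)): cur=R back=2 fwd=0
After 13 (visit(P)): cur=P back=3 fwd=0
After 14 (visit(W)): cur=W back=4 fwd=0

Answer: yes no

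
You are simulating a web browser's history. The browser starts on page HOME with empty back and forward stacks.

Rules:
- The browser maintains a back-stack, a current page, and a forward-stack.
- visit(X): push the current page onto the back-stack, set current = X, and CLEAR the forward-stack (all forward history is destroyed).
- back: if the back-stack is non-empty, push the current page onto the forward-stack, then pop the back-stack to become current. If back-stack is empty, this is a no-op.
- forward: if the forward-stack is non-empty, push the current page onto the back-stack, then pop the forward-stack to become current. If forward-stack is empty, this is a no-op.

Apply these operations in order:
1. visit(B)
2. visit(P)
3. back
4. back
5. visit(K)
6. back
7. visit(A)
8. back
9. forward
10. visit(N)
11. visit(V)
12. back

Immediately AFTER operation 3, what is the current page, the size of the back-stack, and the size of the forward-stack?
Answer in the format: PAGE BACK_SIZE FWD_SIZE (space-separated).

After 1 (visit(B)): cur=B back=1 fwd=0
After 2 (visit(P)): cur=P back=2 fwd=0
After 3 (back): cur=B back=1 fwd=1

B 1 1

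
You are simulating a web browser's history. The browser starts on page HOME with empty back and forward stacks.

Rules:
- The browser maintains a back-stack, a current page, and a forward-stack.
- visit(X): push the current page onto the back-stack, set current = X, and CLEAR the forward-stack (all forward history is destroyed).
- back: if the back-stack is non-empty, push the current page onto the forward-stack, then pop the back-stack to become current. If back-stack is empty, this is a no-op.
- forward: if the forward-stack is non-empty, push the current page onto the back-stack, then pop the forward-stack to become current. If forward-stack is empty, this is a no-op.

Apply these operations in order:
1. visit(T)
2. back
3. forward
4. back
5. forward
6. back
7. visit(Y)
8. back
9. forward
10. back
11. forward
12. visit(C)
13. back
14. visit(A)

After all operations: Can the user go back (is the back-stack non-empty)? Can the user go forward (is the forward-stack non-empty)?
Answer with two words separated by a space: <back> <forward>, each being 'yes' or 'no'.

Answer: yes no

Derivation:
After 1 (visit(T)): cur=T back=1 fwd=0
After 2 (back): cur=HOME back=0 fwd=1
After 3 (forward): cur=T back=1 fwd=0
After 4 (back): cur=HOME back=0 fwd=1
After 5 (forward): cur=T back=1 fwd=0
After 6 (back): cur=HOME back=0 fwd=1
After 7 (visit(Y)): cur=Y back=1 fwd=0
After 8 (back): cur=HOME back=0 fwd=1
After 9 (forward): cur=Y back=1 fwd=0
After 10 (back): cur=HOME back=0 fwd=1
After 11 (forward): cur=Y back=1 fwd=0
After 12 (visit(C)): cur=C back=2 fwd=0
After 13 (back): cur=Y back=1 fwd=1
After 14 (visit(A)): cur=A back=2 fwd=0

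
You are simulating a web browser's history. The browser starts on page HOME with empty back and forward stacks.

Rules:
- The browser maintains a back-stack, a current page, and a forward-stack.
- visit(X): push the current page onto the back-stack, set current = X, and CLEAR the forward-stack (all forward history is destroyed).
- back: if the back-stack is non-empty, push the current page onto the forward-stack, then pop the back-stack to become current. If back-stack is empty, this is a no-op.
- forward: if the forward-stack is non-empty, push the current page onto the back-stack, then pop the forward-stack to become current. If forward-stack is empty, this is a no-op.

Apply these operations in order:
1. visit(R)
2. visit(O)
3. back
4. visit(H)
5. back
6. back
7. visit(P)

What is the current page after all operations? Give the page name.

After 1 (visit(R)): cur=R back=1 fwd=0
After 2 (visit(O)): cur=O back=2 fwd=0
After 3 (back): cur=R back=1 fwd=1
After 4 (visit(H)): cur=H back=2 fwd=0
After 5 (back): cur=R back=1 fwd=1
After 6 (back): cur=HOME back=0 fwd=2
After 7 (visit(P)): cur=P back=1 fwd=0

Answer: P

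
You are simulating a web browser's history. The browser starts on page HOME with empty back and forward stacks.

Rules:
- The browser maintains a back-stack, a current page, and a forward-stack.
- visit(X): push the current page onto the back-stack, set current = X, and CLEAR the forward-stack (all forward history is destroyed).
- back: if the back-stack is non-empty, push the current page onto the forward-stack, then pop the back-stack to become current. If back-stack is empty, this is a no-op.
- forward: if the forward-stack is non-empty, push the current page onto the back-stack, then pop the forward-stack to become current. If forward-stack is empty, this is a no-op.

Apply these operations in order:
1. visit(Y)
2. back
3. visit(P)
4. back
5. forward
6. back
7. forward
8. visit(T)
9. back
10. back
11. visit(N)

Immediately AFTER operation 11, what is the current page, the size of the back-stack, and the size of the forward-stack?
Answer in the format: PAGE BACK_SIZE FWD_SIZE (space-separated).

After 1 (visit(Y)): cur=Y back=1 fwd=0
After 2 (back): cur=HOME back=0 fwd=1
After 3 (visit(P)): cur=P back=1 fwd=0
After 4 (back): cur=HOME back=0 fwd=1
After 5 (forward): cur=P back=1 fwd=0
After 6 (back): cur=HOME back=0 fwd=1
After 7 (forward): cur=P back=1 fwd=0
After 8 (visit(T)): cur=T back=2 fwd=0
After 9 (back): cur=P back=1 fwd=1
After 10 (back): cur=HOME back=0 fwd=2
After 11 (visit(N)): cur=N back=1 fwd=0

N 1 0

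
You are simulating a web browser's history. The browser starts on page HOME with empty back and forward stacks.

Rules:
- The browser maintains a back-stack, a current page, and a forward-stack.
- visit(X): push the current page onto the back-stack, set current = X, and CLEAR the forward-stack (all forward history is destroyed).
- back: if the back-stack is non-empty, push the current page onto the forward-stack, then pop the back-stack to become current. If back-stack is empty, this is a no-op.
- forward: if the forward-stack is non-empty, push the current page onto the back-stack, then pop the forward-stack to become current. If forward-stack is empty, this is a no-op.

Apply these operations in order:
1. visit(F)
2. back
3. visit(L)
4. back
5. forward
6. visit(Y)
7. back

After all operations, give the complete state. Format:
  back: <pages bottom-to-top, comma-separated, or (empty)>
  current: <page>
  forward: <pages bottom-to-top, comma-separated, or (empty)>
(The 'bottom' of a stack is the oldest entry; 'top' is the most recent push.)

After 1 (visit(F)): cur=F back=1 fwd=0
After 2 (back): cur=HOME back=0 fwd=1
After 3 (visit(L)): cur=L back=1 fwd=0
After 4 (back): cur=HOME back=0 fwd=1
After 5 (forward): cur=L back=1 fwd=0
After 6 (visit(Y)): cur=Y back=2 fwd=0
After 7 (back): cur=L back=1 fwd=1

Answer: back: HOME
current: L
forward: Y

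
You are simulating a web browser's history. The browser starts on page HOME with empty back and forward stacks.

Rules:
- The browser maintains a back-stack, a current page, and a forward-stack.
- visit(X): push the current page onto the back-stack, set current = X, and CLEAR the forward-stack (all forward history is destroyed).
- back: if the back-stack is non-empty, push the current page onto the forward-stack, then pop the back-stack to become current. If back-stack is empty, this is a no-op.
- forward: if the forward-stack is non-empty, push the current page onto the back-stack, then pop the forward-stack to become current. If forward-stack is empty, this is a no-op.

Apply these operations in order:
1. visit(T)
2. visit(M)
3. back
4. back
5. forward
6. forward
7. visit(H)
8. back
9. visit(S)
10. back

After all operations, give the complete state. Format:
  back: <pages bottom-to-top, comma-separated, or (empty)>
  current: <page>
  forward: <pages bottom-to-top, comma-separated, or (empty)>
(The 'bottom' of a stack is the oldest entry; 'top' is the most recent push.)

After 1 (visit(T)): cur=T back=1 fwd=0
After 2 (visit(M)): cur=M back=2 fwd=0
After 3 (back): cur=T back=1 fwd=1
After 4 (back): cur=HOME back=0 fwd=2
After 5 (forward): cur=T back=1 fwd=1
After 6 (forward): cur=M back=2 fwd=0
After 7 (visit(H)): cur=H back=3 fwd=0
After 8 (back): cur=M back=2 fwd=1
After 9 (visit(S)): cur=S back=3 fwd=0
After 10 (back): cur=M back=2 fwd=1

Answer: back: HOME,T
current: M
forward: S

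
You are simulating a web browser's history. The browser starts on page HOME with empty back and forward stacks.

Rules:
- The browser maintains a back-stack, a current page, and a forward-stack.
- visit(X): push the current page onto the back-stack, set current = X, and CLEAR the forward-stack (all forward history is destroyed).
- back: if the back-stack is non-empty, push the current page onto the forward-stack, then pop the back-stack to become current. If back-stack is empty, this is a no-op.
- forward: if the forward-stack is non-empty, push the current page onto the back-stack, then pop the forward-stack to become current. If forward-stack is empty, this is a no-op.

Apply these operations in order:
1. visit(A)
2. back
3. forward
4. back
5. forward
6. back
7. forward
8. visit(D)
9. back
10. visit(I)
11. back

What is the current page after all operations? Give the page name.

Answer: A

Derivation:
After 1 (visit(A)): cur=A back=1 fwd=0
After 2 (back): cur=HOME back=0 fwd=1
After 3 (forward): cur=A back=1 fwd=0
After 4 (back): cur=HOME back=0 fwd=1
After 5 (forward): cur=A back=1 fwd=0
After 6 (back): cur=HOME back=0 fwd=1
After 7 (forward): cur=A back=1 fwd=0
After 8 (visit(D)): cur=D back=2 fwd=0
After 9 (back): cur=A back=1 fwd=1
After 10 (visit(I)): cur=I back=2 fwd=0
After 11 (back): cur=A back=1 fwd=1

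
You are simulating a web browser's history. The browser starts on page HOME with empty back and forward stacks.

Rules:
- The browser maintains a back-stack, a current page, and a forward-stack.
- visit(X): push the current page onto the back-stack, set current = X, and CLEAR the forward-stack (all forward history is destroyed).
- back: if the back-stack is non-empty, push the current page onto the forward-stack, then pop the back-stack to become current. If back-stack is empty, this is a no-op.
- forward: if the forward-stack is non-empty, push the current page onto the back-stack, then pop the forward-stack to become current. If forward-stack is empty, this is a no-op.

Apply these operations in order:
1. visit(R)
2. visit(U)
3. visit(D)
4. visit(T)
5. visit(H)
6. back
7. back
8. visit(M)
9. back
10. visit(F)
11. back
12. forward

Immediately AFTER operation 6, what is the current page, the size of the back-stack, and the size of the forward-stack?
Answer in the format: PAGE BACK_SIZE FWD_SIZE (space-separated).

After 1 (visit(R)): cur=R back=1 fwd=0
After 2 (visit(U)): cur=U back=2 fwd=0
After 3 (visit(D)): cur=D back=3 fwd=0
After 4 (visit(T)): cur=T back=4 fwd=0
After 5 (visit(H)): cur=H back=5 fwd=0
After 6 (back): cur=T back=4 fwd=1

T 4 1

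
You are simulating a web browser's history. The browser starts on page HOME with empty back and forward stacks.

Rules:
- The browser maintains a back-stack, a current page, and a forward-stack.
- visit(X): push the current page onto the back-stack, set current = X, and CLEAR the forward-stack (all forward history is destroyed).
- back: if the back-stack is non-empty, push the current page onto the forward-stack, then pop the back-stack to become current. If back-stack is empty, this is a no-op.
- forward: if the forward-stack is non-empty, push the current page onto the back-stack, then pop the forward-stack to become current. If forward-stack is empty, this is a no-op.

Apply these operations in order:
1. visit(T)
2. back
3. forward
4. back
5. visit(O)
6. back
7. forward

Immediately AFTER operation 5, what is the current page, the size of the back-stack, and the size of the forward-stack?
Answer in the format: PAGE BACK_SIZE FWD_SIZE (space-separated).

After 1 (visit(T)): cur=T back=1 fwd=0
After 2 (back): cur=HOME back=0 fwd=1
After 3 (forward): cur=T back=1 fwd=0
After 4 (back): cur=HOME back=0 fwd=1
After 5 (visit(O)): cur=O back=1 fwd=0

O 1 0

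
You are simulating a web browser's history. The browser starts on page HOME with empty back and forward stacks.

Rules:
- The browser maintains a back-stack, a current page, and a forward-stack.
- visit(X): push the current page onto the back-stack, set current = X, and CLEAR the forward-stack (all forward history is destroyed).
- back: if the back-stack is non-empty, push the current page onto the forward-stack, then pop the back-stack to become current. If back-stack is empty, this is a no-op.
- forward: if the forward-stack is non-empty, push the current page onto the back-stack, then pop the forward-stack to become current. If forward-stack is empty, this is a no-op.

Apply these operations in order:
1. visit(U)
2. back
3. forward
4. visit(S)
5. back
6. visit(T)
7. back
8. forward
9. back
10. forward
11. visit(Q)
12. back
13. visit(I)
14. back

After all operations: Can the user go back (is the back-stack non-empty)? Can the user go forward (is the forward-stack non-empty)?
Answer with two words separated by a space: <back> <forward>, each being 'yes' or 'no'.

After 1 (visit(U)): cur=U back=1 fwd=0
After 2 (back): cur=HOME back=0 fwd=1
After 3 (forward): cur=U back=1 fwd=0
After 4 (visit(S)): cur=S back=2 fwd=0
After 5 (back): cur=U back=1 fwd=1
After 6 (visit(T)): cur=T back=2 fwd=0
After 7 (back): cur=U back=1 fwd=1
After 8 (forward): cur=T back=2 fwd=0
After 9 (back): cur=U back=1 fwd=1
After 10 (forward): cur=T back=2 fwd=0
After 11 (visit(Q)): cur=Q back=3 fwd=0
After 12 (back): cur=T back=2 fwd=1
After 13 (visit(I)): cur=I back=3 fwd=0
After 14 (back): cur=T back=2 fwd=1

Answer: yes yes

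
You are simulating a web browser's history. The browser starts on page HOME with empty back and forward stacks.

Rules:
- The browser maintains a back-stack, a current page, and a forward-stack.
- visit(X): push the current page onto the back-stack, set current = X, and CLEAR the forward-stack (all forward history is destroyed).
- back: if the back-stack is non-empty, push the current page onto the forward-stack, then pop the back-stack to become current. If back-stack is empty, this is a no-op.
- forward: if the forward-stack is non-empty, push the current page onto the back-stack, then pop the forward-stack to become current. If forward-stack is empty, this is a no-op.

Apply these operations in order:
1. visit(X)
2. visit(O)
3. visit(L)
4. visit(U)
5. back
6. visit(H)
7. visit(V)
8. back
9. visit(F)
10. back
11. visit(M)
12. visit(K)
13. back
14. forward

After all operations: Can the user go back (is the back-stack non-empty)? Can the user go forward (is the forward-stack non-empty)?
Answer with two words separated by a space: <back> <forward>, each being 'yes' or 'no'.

Answer: yes no

Derivation:
After 1 (visit(X)): cur=X back=1 fwd=0
After 2 (visit(O)): cur=O back=2 fwd=0
After 3 (visit(L)): cur=L back=3 fwd=0
After 4 (visit(U)): cur=U back=4 fwd=0
After 5 (back): cur=L back=3 fwd=1
After 6 (visit(H)): cur=H back=4 fwd=0
After 7 (visit(V)): cur=V back=5 fwd=0
After 8 (back): cur=H back=4 fwd=1
After 9 (visit(F)): cur=F back=5 fwd=0
After 10 (back): cur=H back=4 fwd=1
After 11 (visit(M)): cur=M back=5 fwd=0
After 12 (visit(K)): cur=K back=6 fwd=0
After 13 (back): cur=M back=5 fwd=1
After 14 (forward): cur=K back=6 fwd=0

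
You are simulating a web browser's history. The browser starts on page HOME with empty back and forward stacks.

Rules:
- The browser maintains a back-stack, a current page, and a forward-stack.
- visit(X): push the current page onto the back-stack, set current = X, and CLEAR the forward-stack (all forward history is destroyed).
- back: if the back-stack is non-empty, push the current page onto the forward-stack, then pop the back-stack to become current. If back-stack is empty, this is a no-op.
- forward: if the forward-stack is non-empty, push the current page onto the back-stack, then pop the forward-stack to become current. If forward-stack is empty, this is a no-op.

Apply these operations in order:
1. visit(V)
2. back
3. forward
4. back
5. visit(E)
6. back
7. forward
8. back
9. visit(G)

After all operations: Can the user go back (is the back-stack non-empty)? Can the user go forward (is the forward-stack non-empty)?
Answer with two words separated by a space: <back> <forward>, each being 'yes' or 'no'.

Answer: yes no

Derivation:
After 1 (visit(V)): cur=V back=1 fwd=0
After 2 (back): cur=HOME back=0 fwd=1
After 3 (forward): cur=V back=1 fwd=0
After 4 (back): cur=HOME back=0 fwd=1
After 5 (visit(E)): cur=E back=1 fwd=0
After 6 (back): cur=HOME back=0 fwd=1
After 7 (forward): cur=E back=1 fwd=0
After 8 (back): cur=HOME back=0 fwd=1
After 9 (visit(G)): cur=G back=1 fwd=0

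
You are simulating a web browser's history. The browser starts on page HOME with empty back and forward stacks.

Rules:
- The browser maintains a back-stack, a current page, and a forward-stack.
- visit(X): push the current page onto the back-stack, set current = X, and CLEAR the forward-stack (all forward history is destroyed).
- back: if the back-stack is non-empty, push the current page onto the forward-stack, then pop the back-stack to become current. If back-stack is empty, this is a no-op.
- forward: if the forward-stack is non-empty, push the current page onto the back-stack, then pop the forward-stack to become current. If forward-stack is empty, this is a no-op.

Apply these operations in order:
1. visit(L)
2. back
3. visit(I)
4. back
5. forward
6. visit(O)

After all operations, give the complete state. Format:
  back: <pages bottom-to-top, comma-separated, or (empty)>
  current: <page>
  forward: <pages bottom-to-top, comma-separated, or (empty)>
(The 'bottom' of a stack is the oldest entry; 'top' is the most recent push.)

After 1 (visit(L)): cur=L back=1 fwd=0
After 2 (back): cur=HOME back=0 fwd=1
After 3 (visit(I)): cur=I back=1 fwd=0
After 4 (back): cur=HOME back=0 fwd=1
After 5 (forward): cur=I back=1 fwd=0
After 6 (visit(O)): cur=O back=2 fwd=0

Answer: back: HOME,I
current: O
forward: (empty)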